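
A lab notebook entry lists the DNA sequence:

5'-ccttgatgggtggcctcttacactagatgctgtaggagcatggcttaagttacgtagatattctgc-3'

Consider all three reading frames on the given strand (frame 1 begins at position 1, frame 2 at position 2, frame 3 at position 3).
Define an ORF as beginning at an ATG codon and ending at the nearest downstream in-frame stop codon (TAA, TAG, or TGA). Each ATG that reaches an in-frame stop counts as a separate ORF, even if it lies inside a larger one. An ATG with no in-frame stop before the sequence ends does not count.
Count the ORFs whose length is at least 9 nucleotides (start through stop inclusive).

Frame 1: CCT TGA TGG GTG GCC TCT TAC ACT AGA TGC TGT AGG AGC ATG GCT TAA GTT ACG TAG ATA TTC TGC — ATG at 40, stop TAA at 46 → 9 nt.
Frame 2: CTT GAT GGG TGG CCT CTT ACA CTA GAT GCT GTA GGA GCA TGG CTT AAG TTA CGT AGA TAT TCT — no ATG→stop ORF.
Frame 3: TTG ATG GGT GGC CTC TTA CAC TAG ATG CTG TAG GAG CAT GGC TTA AGT TAC GTA GAT ATT CTG — ATG at 6, stop TAG at 24 → 21 nt; ATG at 27, stop TAG at 33 → 9 nt.
ORFs ≥ 9 nucleotides: frame 1 40–48 (9 nucleotides), frame 3 6–26 (21 nucleotides), frame 3 27–35 (9 nucleotides). Count = 3.

3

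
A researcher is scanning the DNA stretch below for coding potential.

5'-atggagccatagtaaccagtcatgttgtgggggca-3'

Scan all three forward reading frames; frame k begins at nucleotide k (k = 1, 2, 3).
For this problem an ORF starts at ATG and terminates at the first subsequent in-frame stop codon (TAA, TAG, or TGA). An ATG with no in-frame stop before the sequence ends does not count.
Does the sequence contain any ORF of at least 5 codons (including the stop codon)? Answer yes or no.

no

Frame 1: ATG GAG CCA TAG TAA CCA GTC ATG TTG TGG GGG — ATG at 1, stop TAG at 10 → 12 nt.
Frame 2: TGG AGC CAT AGT AAC CAG TCA TGT TGT GGG GGC — no ATG→stop ORF.
Frame 3: GGA GCC ATA GTA ACC AGT CAT GTT GTG GGG GCA — no ATG→stop ORF.
Largest ORF found is 4 codons < 5, so no.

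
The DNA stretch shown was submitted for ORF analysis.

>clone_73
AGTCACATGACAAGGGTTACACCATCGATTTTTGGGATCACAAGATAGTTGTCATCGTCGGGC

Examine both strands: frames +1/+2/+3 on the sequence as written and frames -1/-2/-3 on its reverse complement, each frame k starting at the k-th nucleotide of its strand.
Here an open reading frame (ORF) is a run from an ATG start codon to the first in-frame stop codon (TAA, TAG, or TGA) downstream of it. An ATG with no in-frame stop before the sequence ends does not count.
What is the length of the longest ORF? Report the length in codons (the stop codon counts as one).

Reverse complement (5'→3'): GCCCGACGATGACAACTATCTTGTGATCCCAAAAATCGATGGTGTAACCCTTGTCATGTGACT
Frame +1: AGT CAC ATG ACA AGG GTT ACA CCA TCG ATT TTT GGG ATC ACA AGA TAG TTG TCA TCG TCG GGC — ATG at 7, stop TAG at 46 → 42 nt.
Frame +2: GTC ACA TGA CAA GGG TTA CAC CAT CGA TTT TTG GGA TCA CAA GAT AGT TGT CAT CGT CGG — no ATG→stop ORF.
Frame +3: TCA CAT GAC AAG GGT TAC ACC ATC GAT TTT TGG GAT CAC AAG ATA GTT GTC ATC GTC GGG — no ATG→stop ORF.
Frame -1: GCC CGA CGA TGA CAA CTA TCT TGT GAT CCC AAA AAT CGA TGG TGT AAC CCT TGT CAT GTG ACT — no ATG→stop ORF.
Frame -2: CCC GAC GAT GAC AAC TAT CTT GTG ATC CCA AAA ATC GAT GGT GTA ACC CTT GTC ATG TGA — ATG at 56, stop TGA at 59 → 6 nt.
Frame -3: CCG ACG ATG ACA ACT ATC TTG TGA TCC CAA AAA TCG ATG GTG TAA CCC TTG TCA TGT GAC — ATG at 9, stop TGA at 24 → 18 nt; ATG at 39, stop TAA at 45 → 9 nt.
Longest: frame +1, positions 7–48, 42 nt = 14 codons = 13 aa. → 14 codons.

14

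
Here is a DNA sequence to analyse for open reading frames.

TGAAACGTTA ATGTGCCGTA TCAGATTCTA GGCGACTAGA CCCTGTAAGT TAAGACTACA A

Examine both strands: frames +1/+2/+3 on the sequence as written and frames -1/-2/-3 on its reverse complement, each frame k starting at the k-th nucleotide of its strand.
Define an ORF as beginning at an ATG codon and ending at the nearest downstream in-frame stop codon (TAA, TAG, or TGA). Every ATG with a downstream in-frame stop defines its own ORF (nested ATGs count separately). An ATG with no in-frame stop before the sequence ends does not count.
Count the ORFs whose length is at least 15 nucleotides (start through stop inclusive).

Reverse complement (5'→3'): TTGTAGTCTTAACTTACAGGGTCTAGTCGCCTAGAATCTGATACGGCACATTAACGTTTCA
Frame +1: TGA AAC GTT AAT GTG CCG TAT CAG ATT CTA GGC GAC TAG ACC CTG TAA GTT AAG ACT ACA — no ATG→stop ORF.
Frame +2: GAA ACG TTA ATG TGC CGT ATC AGA TTC TAG GCG ACT AGA CCC TGT AAG TTA AGA CTA CAA — ATG at 11, stop TAG at 29 → 21 nt.
Frame +3: AAA CGT TAA TGT GCC GTA TCA GAT TCT AGG CGA CTA GAC CCT GTA AGT TAA GAC TAC — no ATG→stop ORF.
Frame -1: TTG TAG TCT TAA CTT ACA GGG TCT AGT CGC CTA GAA TCT GAT ACG GCA CAT TAA CGT TTC — no ATG→stop ORF.
Frame -2: TGT AGT CTT AAC TTA CAG GGT CTA GTC GCC TAG AAT CTG ATA CGG CAC ATT AAC GTT TCA — no ATG→stop ORF.
Frame -3: GTA GTC TTA ACT TAC AGG GTC TAG TCG CCT AGA ATC TGA TAC GGC ACA TTA ACG TTT — no ATG→stop ORF.
ORFs ≥ 15 nucleotides: frame +2 11–31 (21 nucleotides). Count = 1.

1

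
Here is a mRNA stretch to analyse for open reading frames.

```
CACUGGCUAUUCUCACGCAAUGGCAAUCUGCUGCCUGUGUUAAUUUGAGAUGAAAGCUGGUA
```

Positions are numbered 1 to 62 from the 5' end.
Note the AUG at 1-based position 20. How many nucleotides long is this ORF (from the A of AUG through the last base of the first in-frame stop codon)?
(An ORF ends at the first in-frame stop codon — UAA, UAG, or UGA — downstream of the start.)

24

Codons from position 20: AUG (20–22), GCA (23–25), AUC (26–28), UGC (29–31), UGC (32–34), CUG (35–37), UGU (38–40), UAA (41–43).
UAA is the first in-frame stop; ORF spans 20–43, 24 nucleotides.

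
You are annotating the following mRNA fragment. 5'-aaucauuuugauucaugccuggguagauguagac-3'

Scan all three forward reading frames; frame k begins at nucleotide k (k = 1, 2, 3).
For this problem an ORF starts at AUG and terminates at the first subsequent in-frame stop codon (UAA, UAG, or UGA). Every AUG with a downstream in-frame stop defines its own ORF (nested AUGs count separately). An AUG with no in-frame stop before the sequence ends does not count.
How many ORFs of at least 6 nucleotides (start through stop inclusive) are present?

Frame 1: AAU CAU UUU GAU UCA UGC CUG GGU AGA UGU AGA — no AUG→stop ORF.
Frame 2: AUC AUU UUG AUU CAU GCC UGG GUA GAU GUA GAC — no AUG→stop ORF.
Frame 3: UCA UUU UGA UUC AUG CCU GGG UAG AUG UAG — AUG at 15, stop UAG at 24 → 12 nt; AUG at 27, stop UAG at 30 → 6 nt.
ORFs ≥ 6 nucleotides: frame 3 15–26 (12 nucleotides), frame 3 27–32 (6 nucleotides). Count = 2.

2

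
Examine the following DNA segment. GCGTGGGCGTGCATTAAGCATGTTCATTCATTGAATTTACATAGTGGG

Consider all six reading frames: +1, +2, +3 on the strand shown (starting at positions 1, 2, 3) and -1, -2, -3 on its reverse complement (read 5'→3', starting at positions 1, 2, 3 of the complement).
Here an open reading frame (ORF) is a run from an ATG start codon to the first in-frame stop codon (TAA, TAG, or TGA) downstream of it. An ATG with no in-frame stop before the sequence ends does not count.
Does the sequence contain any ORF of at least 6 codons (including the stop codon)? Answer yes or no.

Reverse complement (5'→3'): CCCACTATGTAAATTCAATGAATGAACATGCTTAATGCACGCCCACGC
Frame +1: GCG TGG GCG TGC ATT AAG CAT GTT CAT TCA TTG AAT TTA CAT AGT GGG — no ATG→stop ORF.
Frame +2: CGT GGG CGT GCA TTA AGC ATG TTC ATT CAT TGA ATT TAC ATA GTG — ATG at 20, stop TGA at 32 → 15 nt.
Frame +3: GTG GGC GTG CAT TAA GCA TGT TCA TTC ATT GAA TTT ACA TAG TGG — no ATG→stop ORF.
Frame -1: CCC ACT ATG TAA ATT CAA TGA ATG AAC ATG CTT AAT GCA CGC CCA CGC — ATG at 7, stop TAA at 10 → 6 nt.
Frame -2: CCA CTA TGT AAA TTC AAT GAA TGA ACA TGC TTA ATG CAC GCC CAC — no ATG→stop ORF.
Frame -3: CAC TAT GTA AAT TCA ATG AAT GAA CAT GCT TAA TGC ACG CCC ACG — ATG at 18, stop TAA at 33 → 18 nt.
Frame -3 has an ORF of 6 codons (positions 18–35) ≥ 6, so yes.

yes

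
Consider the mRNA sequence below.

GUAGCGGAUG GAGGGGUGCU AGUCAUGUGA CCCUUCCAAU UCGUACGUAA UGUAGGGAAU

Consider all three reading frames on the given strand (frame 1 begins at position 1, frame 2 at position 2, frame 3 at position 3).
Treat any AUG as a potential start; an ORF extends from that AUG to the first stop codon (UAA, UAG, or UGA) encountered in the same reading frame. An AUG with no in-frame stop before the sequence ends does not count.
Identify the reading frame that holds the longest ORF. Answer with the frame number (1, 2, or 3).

2

Frame 1: GUA GCG GAU GGA GGG GUG CUA GUC AUG UGA CCC UUC CAA UUC GUA CGU AAU GUA GGG AAU — AUG at 25, stop UGA at 28 → 6 nt.
Frame 2: UAG CGG AUG GAG GGG UGC UAG UCA UGU GAC CCU UCC AAU UCG UAC GUA AUG UAG GGA — AUG at 8, stop UAG at 20 → 15 nt; AUG at 50, stop UAG at 53 → 6 nt.
Frame 3: AGC GGA UGG AGG GGU GCU AGU CAU GUG ACC CUU CCA AUU CGU ACG UAA UGU AGG GAA — no AUG→stop ORF.
Longest ORF is 15 nt in frame 2 (positions 8–22).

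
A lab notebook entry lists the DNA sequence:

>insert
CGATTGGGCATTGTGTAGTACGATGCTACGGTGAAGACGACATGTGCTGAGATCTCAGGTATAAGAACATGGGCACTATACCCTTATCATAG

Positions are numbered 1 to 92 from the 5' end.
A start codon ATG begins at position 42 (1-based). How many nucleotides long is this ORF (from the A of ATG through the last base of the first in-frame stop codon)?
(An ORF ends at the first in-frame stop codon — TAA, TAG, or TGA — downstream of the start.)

Codons from position 42: ATG (42–44), TGC (45–47), TGA (48–50).
TGA is the first in-frame stop; ORF spans 42–50, 9 nucleotides.

9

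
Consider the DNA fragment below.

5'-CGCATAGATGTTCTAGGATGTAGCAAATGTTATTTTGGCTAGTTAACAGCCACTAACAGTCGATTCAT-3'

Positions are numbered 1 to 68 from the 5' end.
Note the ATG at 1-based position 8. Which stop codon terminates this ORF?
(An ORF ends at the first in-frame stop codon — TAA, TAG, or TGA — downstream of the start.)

Codons from position 8: ATG (8–10), TTC (11–13), TAG (14–16).
The first in-frame stop codon is TAG.

TAG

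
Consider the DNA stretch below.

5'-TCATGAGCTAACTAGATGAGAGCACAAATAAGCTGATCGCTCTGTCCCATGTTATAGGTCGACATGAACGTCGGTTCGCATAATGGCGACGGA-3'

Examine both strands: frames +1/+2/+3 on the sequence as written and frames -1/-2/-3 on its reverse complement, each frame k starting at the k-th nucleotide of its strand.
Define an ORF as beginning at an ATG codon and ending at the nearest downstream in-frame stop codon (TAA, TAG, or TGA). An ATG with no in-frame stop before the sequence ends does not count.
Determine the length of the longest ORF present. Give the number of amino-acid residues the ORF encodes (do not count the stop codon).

Reverse complement (5'→3'): TCCGTCGCCATTATGCGAACCGACGTTCATGTCGACCTATAACATGGGACAGAGCGATCAGCTTATTTGTGCTCTCATCTAGTTAGCTCATGA
Frame +1: TCA TGA GCT AAC TAG ATG AGA GCA CAA ATA AGC TGA TCG CTC TGT CCC ATG TTA TAG GTC GAC ATG AAC GTC GGT TCG CAT AAT GGC GAC GGA — ATG at 16, stop TGA at 34 → 21 nt; ATG at 49, stop TAG at 55 → 9 nt.
Frame +2: CAT GAG CTA ACT AGA TGA GAG CAC AAA TAA GCT GAT CGC TCT GTC CCA TGT TAT AGG TCG ACA TGA ACG TCG GTT CGC ATA ATG GCG ACG — no ATG→stop ORF.
Frame +3: ATG AGC TAA CTA GAT GAG AGC ACA AAT AAG CTG ATC GCT CTG TCC CAT GTT ATA GGT CGA CAT GAA CGT CGG TTC GCA TAA TGG CGA CGG — ATG at 3, stop TAA at 9 → 9 nt.
Frame -1: TCC GTC GCC ATT ATG CGA ACC GAC GTT CAT GTC GAC CTA TAA CAT GGG ACA GAG CGA TCA GCT TAT TTG TGC TCT CAT CTA GTT AGC TCA TGA — ATG at 13, stop TAA at 40 → 30 nt.
Frame -2: CCG TCG CCA TTA TGC GAA CCG ACG TTC ATG TCG ACC TAT AAC ATG GGA CAG AGC GAT CAG CTT ATT TGT GCT CTC ATC TAG TTA GCT CAT — ATG at 29, stop TAG at 80 → 54 nt; ATG at 44, stop TAG at 80 → 39 nt.
Frame -3: CGT CGC CAT TAT GCG AAC CGA CGT TCA TGT CGA CCT ATA ACA TGG GAC AGA GCG ATC AGC TTA TTT GTG CTC TCA TCT AGT TAG CTC ATG — no ATG→stop ORF.
Longest: frame -2, positions 29–82, 54 nt = 18 codons = 17 aa. → 17 amino acids.

17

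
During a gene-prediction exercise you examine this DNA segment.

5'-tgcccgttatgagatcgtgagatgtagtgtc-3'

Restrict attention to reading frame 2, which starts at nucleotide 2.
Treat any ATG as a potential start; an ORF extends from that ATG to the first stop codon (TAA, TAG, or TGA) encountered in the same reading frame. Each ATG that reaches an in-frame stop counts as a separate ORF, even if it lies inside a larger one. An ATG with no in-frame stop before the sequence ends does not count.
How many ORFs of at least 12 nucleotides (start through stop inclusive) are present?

Frame 2: GCC CGT TAT GAG ATC GTG AGA TGT AGT GTC — no ATG→stop ORF.
No ORF reaches 12 nucleotides. Count = 0.

0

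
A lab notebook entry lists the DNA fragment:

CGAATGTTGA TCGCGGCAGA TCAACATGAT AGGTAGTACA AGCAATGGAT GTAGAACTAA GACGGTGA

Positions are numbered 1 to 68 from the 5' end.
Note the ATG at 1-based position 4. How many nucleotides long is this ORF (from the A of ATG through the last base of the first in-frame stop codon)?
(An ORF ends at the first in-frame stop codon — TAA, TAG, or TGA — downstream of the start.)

33

Codons from position 4: ATG (4–6), TTG (7–9), ATC (10–12), GCG (13–15), GCA (16–18), GAT (19–21), CAA (22–24), CAT (25–27), GAT (28–30), AGG (31–33), TAG (34–36).
TAG is the first in-frame stop; ORF spans 4–36, 33 nucleotides.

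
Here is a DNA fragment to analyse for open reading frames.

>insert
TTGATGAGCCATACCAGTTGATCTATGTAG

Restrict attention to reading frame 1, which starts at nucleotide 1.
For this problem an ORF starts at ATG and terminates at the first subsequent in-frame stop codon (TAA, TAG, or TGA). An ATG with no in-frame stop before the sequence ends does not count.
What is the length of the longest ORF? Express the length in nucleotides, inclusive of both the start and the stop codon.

Frame 1: TTG ATG AGC CAT ACC AGT TGA TCT ATG TAG — ATG at 4, stop TGA at 19 → 18 nt; ATG at 25, stop TAG at 28 → 6 nt.
Longest: frame 1, positions 4–21, 18 nt = 6 codons = 5 aa. → 18 nucleotides.

18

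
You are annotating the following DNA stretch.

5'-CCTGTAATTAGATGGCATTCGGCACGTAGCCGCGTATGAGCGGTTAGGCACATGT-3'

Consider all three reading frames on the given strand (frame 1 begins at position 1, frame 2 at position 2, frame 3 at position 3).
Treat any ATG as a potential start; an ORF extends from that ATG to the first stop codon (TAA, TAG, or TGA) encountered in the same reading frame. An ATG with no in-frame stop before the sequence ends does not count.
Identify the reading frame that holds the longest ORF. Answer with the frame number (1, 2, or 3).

Frame 1: CCT GTA ATT AGA TGG CAT TCG GCA CGT AGC CGC GTA TGA GCG GTT AGG CAC ATG — no ATG→stop ORF.
Frame 2: CTG TAA TTA GAT GGC ATT CGG CAC GTA GCC GCG TAT GAG CGG TTA GGC ACA TGT — no ATG→stop ORF.
Frame 3: TGT AAT TAG ATG GCA TTC GGC ACG TAG CCG CGT ATG AGC GGT TAG GCA CAT — ATG at 12, stop TAG at 27 → 18 nt; ATG at 36, stop TAG at 45 → 12 nt.
Longest ORF is 18 nt in frame 3 (positions 12–29).

3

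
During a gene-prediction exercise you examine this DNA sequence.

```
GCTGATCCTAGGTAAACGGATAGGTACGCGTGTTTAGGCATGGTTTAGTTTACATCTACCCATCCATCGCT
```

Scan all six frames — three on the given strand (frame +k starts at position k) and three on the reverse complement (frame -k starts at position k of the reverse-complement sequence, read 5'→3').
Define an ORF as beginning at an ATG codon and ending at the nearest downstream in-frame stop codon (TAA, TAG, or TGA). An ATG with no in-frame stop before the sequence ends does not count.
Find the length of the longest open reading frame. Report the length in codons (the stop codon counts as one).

Reverse complement (5'→3'): AGCGATGGATGGGTAGATGTAAACTAAACCATGCCTAAACACGCGTACCTATCCGTTTACCTAGGATCAGC
Frame +1: GCT GAT CCT AGG TAA ACG GAT AGG TAC GCG TGT TTA GGC ATG GTT TAG TTT ACA TCT ACC CAT CCA TCG — ATG at 40, stop TAG at 46 → 9 nt.
Frame +2: CTG ATC CTA GGT AAA CGG ATA GGT ACG CGT GTT TAG GCA TGG TTT AGT TTA CAT CTA CCC ATC CAT CGC — no ATG→stop ORF.
Frame +3: TGA TCC TAG GTA AAC GGA TAG GTA CGC GTG TTT AGG CAT GGT TTA GTT TAC ATC TAC CCA TCC ATC GCT — no ATG→stop ORF.
Frame -1: AGC GAT GGA TGG GTA GAT GTA AAC TAA ACC ATG CCT AAA CAC GCG TAC CTA TCC GTT TAC CTA GGA TCA — no ATG→stop ORF.
Frame -2: GCG ATG GAT GGG TAG ATG TAA ACT AAA CCA TGC CTA AAC ACG CGT ACC TAT CCG TTT ACC TAG GAT CAG — ATG at 5, stop TAG at 14 → 12 nt; ATG at 17, stop TAA at 20 → 6 nt.
Frame -3: CGA TGG ATG GGT AGA TGT AAA CTA AAC CAT GCC TAA ACA CGC GTA CCT ATC CGT TTA CCT AGG ATC AGC — ATG at 9, stop TAA at 36 → 30 nt.
Longest: frame -3, positions 9–38, 30 nt = 10 codons = 9 aa. → 10 codons.

10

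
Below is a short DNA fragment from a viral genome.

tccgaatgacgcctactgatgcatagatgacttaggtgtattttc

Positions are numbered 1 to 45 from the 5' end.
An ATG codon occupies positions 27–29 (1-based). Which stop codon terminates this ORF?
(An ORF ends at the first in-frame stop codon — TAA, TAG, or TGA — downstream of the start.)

Codons from position 27: ATG (27–29), ACT (30–32), TAG (33–35).
The first in-frame stop codon is TAG.

TAG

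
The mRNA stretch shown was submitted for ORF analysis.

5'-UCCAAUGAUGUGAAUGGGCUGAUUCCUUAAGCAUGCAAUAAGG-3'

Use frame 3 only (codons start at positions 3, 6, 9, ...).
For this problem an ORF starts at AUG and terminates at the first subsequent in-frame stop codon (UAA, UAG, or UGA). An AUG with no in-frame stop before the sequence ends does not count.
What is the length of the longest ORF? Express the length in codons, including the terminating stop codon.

3

Frame 3: CAA UGA UGU GAA UGG GCU GAU UCC UUA AGC AUG CAA UAA — AUG at 33, stop UAA at 39 → 9 nt.
Longest: frame 3, positions 33–41, 9 nt = 3 codons = 2 aa. → 3 codons.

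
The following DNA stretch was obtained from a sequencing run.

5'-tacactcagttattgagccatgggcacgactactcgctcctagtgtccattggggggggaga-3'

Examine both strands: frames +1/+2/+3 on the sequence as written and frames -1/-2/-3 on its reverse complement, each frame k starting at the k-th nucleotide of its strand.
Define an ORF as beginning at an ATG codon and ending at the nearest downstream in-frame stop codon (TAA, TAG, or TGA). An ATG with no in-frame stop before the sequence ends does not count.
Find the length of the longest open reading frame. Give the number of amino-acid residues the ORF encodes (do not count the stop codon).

7

Reverse complement (5'→3'): TCTCCCCCCCCAATGGACACTAGGAGCGAGTAGTCGTGCCCATGGCTCAATAACTGAGTGTA
Frame +1: TAC ACT CAG TTA TTG AGC CAT GGG CAC GAC TAC TCG CTC CTA GTG TCC ATT GGG GGG GGA — no ATG→stop ORF.
Frame +2: ACA CTC AGT TAT TGA GCC ATG GGC ACG ACT ACT CGC TCC TAG TGT CCA TTG GGG GGG GAG — ATG at 20, stop TAG at 41 → 24 nt.
Frame +3: CAC TCA GTT ATT GAG CCA TGG GCA CGA CTA CTC GCT CCT AGT GTC CAT TGG GGG GGG AGA — no ATG→stop ORF.
Frame -1: TCT CCC CCC CCA ATG GAC ACT AGG AGC GAG TAG TCG TGC CCA TGG CTC AAT AAC TGA GTG — ATG at 13, stop TAG at 31 → 21 nt.
Frame -2: CTC CCC CCC CAA TGG ACA CTA GGA GCG AGT AGT CGT GCC CAT GGC TCA ATA ACT GAG TGT — no ATG→stop ORF.
Frame -3: TCC CCC CCC AAT GGA CAC TAG GAG CGA GTA GTC GTG CCC ATG GCT CAA TAA CTG AGT GTA — ATG at 42, stop TAA at 51 → 12 nt.
Longest: frame +2, positions 20–43, 24 nt = 8 codons = 7 aa. → 7 amino acids.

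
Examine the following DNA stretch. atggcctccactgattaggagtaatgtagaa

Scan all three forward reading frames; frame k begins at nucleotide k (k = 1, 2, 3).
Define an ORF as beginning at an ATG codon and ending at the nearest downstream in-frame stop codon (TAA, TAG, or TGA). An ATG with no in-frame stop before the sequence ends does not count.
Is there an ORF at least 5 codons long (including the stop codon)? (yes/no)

yes

Frame 1: ATG GCC TCC ACT GAT TAG GAG TAA TGT AGA — ATG at 1, stop TAG at 16 → 18 nt.
Frame 2: TGG CCT CCA CTG ATT AGG AGT AAT GTA GAA — no ATG→stop ORF.
Frame 3: GGC CTC CAC TGA TTA GGA GTA ATG TAG — ATG at 24, stop TAG at 27 → 6 nt.
Frame 1 has an ORF of 6 codons (positions 1–18) ≥ 5, so yes.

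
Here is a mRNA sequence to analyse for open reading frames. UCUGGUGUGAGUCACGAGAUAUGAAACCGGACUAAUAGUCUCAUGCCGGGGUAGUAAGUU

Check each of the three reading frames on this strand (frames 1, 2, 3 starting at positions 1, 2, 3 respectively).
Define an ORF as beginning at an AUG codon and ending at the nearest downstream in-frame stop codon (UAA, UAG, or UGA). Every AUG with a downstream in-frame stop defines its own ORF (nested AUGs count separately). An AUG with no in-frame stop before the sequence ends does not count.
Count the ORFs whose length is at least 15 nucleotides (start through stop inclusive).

Frame 1: UCU GGU GUG AGU CAC GAG AUA UGA AAC CGG ACU AAU AGU CUC AUG CCG GGG UAG UAA GUU — AUG at 43, stop UAG at 52 → 12 nt.
Frame 2: CUG GUG UGA GUC ACG AGA UAU GAA ACC GGA CUA AUA GUC UCA UGC CGG GGU AGU AAG — no AUG→stop ORF.
Frame 3: UGG UGU GAG UCA CGA GAU AUG AAA CCG GAC UAA UAG UCU CAU GCC GGG GUA GUA AGU — AUG at 21, stop UAA at 33 → 15 nt.
ORFs ≥ 15 nucleotides: frame 3 21–35 (15 nucleotides). Count = 1.

1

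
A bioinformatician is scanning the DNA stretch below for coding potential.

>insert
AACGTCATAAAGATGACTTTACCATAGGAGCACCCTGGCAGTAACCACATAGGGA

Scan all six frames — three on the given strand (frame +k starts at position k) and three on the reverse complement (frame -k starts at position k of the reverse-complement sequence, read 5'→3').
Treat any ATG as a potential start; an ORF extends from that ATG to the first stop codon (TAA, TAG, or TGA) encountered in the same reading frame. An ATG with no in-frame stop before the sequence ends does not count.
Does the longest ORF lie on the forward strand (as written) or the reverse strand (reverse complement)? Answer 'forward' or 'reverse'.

reverse

Reverse complement (5'→3'): TCCCTATGTGGTTACTGCCAGGGTGCTCCTATGGTAAAGTCATCTTTATGACGTT
Frame +1: AAC GTC ATA AAG ATG ACT TTA CCA TAG GAG CAC CCT GGC AGT AAC CAC ATA GGG — ATG at 13, stop TAG at 25 → 15 nt.
Frame +2: ACG TCA TAA AGA TGA CTT TAC CAT AGG AGC ACC CTG GCA GTA ACC ACA TAG GGA — no ATG→stop ORF.
Frame +3: CGT CAT AAA GAT GAC TTT ACC ATA GGA GCA CCC TGG CAG TAA CCA CAT AGG — no ATG→stop ORF.
Frame -1: TCC CTA TGT GGT TAC TGC CAG GGT GCT CCT ATG GTA AAG TCA TCT TTA TGA CGT — ATG at 31, stop TGA at 49 → 21 nt.
Frame -2: CCC TAT GTG GTT ACT GCC AGG GTG CTC CTA TGG TAA AGT CAT CTT TAT GAC GTT — no ATG→stop ORF.
Frame -3: CCT ATG TGG TTA CTG CCA GGG TGC TCC TAT GGT AAA GTC ATC TTT ATG ACG — no ATG→stop ORF.
Forward-strand max 15 nt; reverse-strand max 21 nt. The reverse strand has the longer ORF.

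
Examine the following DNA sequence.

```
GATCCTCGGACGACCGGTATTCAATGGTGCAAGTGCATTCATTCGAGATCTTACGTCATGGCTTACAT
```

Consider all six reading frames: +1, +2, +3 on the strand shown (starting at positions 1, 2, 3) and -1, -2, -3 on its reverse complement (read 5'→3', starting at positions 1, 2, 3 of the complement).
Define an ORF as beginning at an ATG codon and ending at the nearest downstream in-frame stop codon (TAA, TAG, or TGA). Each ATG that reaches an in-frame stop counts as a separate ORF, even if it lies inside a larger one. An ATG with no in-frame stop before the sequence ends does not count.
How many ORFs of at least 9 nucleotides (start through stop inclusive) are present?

2

Reverse complement (5'→3'): ATGTAAGCCATGACGTAAGATCTCGAATGAATGCACTTGCACCATTGAATACCGGTCGTCCGAGGATC
Frame +1: GAT CCT CGG ACG ACC GGT ATT CAA TGG TGC AAG TGC ATT CAT TCG AGA TCT TAC GTC ATG GCT TAC — no ATG→stop ORF.
Frame +2: ATC CTC GGA CGA CCG GTA TTC AAT GGT GCA AGT GCA TTC ATT CGA GAT CTT ACG TCA TGG CTT ACA — no ATG→stop ORF.
Frame +3: TCC TCG GAC GAC CGG TAT TCA ATG GTG CAA GTG CAT TCA TTC GAG ATC TTA CGT CAT GGC TTA CAT — no ATG→stop ORF.
Frame -1: ATG TAA GCC ATG ACG TAA GAT CTC GAA TGA ATG CAC TTG CAC CAT TGA ATA CCG GTC GTC CGA GGA — ATG at 1, stop TAA at 4 → 6 nt; ATG at 10, stop TAA at 16 → 9 nt; ATG at 31, stop TGA at 46 → 18 nt.
Frame -2: TGT AAG CCA TGA CGT AAG ATC TCG AAT GAA TGC ACT TGC ACC ATT GAA TAC CGG TCG TCC GAG GAT — no ATG→stop ORF.
Frame -3: GTA AGC CAT GAC GTA AGA TCT CGA ATG AAT GCA CTT GCA CCA TTG AAT ACC GGT CGT CCG AGG ATC — no ATG→stop ORF.
ORFs ≥ 9 nucleotides: frame -1 10–18 (9 nucleotides), frame -1 31–48 (18 nucleotides). Count = 2.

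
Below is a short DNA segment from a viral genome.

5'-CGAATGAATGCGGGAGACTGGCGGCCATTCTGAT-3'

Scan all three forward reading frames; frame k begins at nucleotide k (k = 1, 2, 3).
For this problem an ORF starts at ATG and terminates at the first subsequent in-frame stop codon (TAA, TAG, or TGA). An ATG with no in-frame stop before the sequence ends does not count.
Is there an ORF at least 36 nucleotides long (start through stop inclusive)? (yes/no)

no

Frame 1: CGA ATG AAT GCG GGA GAC TGG CGG CCA TTC TGA — ATG at 4, stop TGA at 31 → 30 nt.
Frame 2: GAA TGA ATG CGG GAG ACT GGC GGC CAT TCT GAT — no ATG→stop ORF.
Frame 3: AAT GAA TGC GGG AGA CTG GCG GCC ATT CTG — no ATG→stop ORF.
Largest ORF found is 30 nucleotides < 36, so no.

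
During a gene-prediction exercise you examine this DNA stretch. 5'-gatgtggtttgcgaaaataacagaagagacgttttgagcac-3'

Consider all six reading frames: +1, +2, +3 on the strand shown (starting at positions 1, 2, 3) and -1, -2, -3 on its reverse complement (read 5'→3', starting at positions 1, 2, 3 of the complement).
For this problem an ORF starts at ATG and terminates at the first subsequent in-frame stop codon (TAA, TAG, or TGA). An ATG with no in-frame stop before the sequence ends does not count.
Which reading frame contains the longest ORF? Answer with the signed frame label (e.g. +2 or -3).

+2

Reverse complement (5'→3'): GTGCTCAAAACGTCTCTTCTGTTATTTTCGCAAACCACATC
Frame +1: GAT GTG GTT TGC GAA AAT AAC AGA AGA GAC GTT TTG AGC — no ATG→stop ORF.
Frame +2: ATG TGG TTT GCG AAA ATA ACA GAA GAG ACG TTT TGA GCA — ATG at 2, stop TGA at 35 → 36 nt.
Frame +3: TGT GGT TTG CGA AAA TAA CAG AAG AGA CGT TTT GAG CAC — no ATG→stop ORF.
Frame -1: GTG CTC AAA ACG TCT CTT CTG TTA TTT TCG CAA ACC ACA — no ATG→stop ORF.
Frame -2: TGC TCA AAA CGT CTC TTC TGT TAT TTT CGC AAA CCA CAT — no ATG→stop ORF.
Frame -3: GCT CAA AAC GTC TCT TCT GTT ATT TTC GCA AAC CAC ATC — no ATG→stop ORF.
Longest ORF is 36 nt in frame +2 (positions 2–37).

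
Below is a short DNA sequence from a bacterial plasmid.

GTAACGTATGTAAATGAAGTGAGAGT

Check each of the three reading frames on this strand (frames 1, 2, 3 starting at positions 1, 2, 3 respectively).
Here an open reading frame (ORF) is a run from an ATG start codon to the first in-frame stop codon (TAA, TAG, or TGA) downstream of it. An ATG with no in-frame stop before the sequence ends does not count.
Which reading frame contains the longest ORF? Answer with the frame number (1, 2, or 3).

Frame 1: GTA ACG TAT GTA AAT GAA GTG AGA — no ATG→stop ORF.
Frame 2: TAA CGT ATG TAA ATG AAG TGA GAG — ATG at 8, stop TAA at 11 → 6 nt; ATG at 14, stop TGA at 20 → 9 nt.
Frame 3: AAC GTA TGT AAA TGA AGT GAG AGT — no ATG→stop ORF.
Longest ORF is 9 nt in frame 2 (positions 14–22).

2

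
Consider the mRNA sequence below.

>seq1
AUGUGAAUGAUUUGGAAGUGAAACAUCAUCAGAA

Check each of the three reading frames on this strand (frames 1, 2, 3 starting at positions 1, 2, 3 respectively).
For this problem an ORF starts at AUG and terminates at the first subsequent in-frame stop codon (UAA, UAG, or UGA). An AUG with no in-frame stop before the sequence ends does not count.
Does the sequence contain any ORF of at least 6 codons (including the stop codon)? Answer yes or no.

no

Frame 1: AUG UGA AUG AUU UGG AAG UGA AAC AUC AUC AGA — AUG at 1, stop UGA at 4 → 6 nt; AUG at 7, stop UGA at 19 → 15 nt.
Frame 2: UGU GAA UGA UUU GGA AGU GAA ACA UCA UCA GAA — no AUG→stop ORF.
Frame 3: GUG AAU GAU UUG GAA GUG AAA CAU CAU CAG — no AUG→stop ORF.
Largest ORF found is 5 codons < 6, so no.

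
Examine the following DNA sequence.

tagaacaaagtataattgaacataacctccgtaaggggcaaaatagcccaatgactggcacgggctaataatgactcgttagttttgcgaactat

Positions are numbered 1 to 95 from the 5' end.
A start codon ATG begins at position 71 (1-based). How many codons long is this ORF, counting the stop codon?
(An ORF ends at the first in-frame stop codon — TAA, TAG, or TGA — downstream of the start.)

4

Codons from position 71: ATG (71–73), ACT (74–76), CGT (77–79), TAG (80–82).
TAG is the first in-frame stop; that's 4 codons including the stop.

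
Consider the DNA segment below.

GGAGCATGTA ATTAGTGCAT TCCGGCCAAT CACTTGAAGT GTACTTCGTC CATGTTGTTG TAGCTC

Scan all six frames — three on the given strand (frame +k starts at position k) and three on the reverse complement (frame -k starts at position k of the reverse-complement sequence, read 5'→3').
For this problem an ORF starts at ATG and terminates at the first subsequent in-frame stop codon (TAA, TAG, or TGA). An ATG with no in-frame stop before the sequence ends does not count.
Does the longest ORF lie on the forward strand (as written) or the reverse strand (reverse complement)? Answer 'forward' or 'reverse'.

Reverse complement (5'→3'): GAGCTACAACAACATGGACGAAGTACACTTCAAGTGATTGGCCGGAATGCACTAATTACATGCTCC
Frame +1: GGA GCA TGT AAT TAG TGC ATT CCG GCC AAT CAC TTG AAG TGT ACT TCG TCC ATG TTG TTG TAG CTC — ATG at 52, stop TAG at 61 → 12 nt.
Frame +2: GAG CAT GTA ATT AGT GCA TTC CGG CCA ATC ACT TGA AGT GTA CTT CGT CCA TGT TGT TGT AGC — no ATG→stop ORF.
Frame +3: AGC ATG TAA TTA GTG CAT TCC GGC CAA TCA CTT GAA GTG TAC TTC GTC CAT GTT GTT GTA GCT — ATG at 6, stop TAA at 9 → 6 nt.
Frame -1: GAG CTA CAA CAA CAT GGA CGA AGT ACA CTT CAA GTG ATT GGC CGG AAT GCA CTA ATT ACA TGC TCC — no ATG→stop ORF.
Frame -2: AGC TAC AAC AAC ATG GAC GAA GTA CAC TTC AAG TGA TTG GCC GGA ATG CAC TAA TTA CAT GCT — ATG at 14, stop TGA at 35 → 24 nt; ATG at 47, stop TAA at 53 → 9 nt.
Frame -3: GCT ACA ACA ACA TGG ACG AAG TAC ACT TCA AGT GAT TGG CCG GAA TGC ACT AAT TAC ATG CTC — no ATG→stop ORF.
Forward-strand max 12 nt; reverse-strand max 24 nt. The reverse strand has the longer ORF.

reverse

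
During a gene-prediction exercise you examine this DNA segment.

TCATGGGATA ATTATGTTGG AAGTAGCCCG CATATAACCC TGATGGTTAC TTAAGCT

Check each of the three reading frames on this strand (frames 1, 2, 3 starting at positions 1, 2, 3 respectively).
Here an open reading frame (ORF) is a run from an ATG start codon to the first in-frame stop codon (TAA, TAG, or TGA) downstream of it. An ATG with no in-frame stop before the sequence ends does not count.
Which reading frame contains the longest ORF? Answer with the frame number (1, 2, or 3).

Frame 1: TCA TGG GAT AAT TAT GTT GGA AGT AGC CCG CAT ATA ACC CTG ATG GTT ACT TAA GCT — ATG at 43, stop TAA at 52 → 12 nt.
Frame 2: CAT GGG ATA ATT ATG TTG GAA GTA GCC CGC ATA TAA CCC TGA TGG TTA CTT AAG — ATG at 14, stop TAA at 35 → 24 nt.
Frame 3: ATG GGA TAA TTA TGT TGG AAG TAG CCC GCA TAT AAC CCT GAT GGT TAC TTA AGC — ATG at 3, stop TAA at 9 → 9 nt.
Longest ORF is 24 nt in frame 2 (positions 14–37).

2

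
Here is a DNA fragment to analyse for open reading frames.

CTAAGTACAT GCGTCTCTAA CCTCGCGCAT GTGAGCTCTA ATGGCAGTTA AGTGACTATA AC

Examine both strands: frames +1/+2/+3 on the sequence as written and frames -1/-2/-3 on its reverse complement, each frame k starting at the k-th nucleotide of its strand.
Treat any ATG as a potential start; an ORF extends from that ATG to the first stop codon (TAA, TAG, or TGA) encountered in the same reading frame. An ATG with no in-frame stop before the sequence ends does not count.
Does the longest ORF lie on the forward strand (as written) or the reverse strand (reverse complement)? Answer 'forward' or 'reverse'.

reverse

Reverse complement (5'→3'): GTTATAGTCACTTAACTGCCATTAGAGCTCACATGCGCGAGGTTAGAGACGCATGTACTTAG
Frame +1: CTA AGT ACA TGC GTC TCT AAC CTC GCG CAT GTG AGC TCT AAT GGC AGT TAA GTG ACT ATA — no ATG→stop ORF.
Frame +2: TAA GTA CAT GCG TCT CTA ACC TCG CGC ATG TGA GCT CTA ATG GCA GTT AAG TGA CTA TAA — ATG at 29, stop TGA at 32 → 6 nt; ATG at 41, stop TGA at 53 → 15 nt.
Frame +3: AAG TAC ATG CGT CTC TAA CCT CGC GCA TGT GAG CTC TAA TGG CAG TTA AGT GAC TAT AAC — ATG at 9, stop TAA at 18 → 12 nt.
Frame -1: GTT ATA GTC ACT TAA CTG CCA TTA GAG CTC ACA TGC GCG AGG TTA GAG ACG CAT GTA CTT — no ATG→stop ORF.
Frame -2: TTA TAG TCA CTT AAC TGC CAT TAG AGC TCA CAT GCG CGA GGT TAG AGA CGC ATG TAC TTA — no ATG→stop ORF.
Frame -3: TAT AGT CAC TTA ACT GCC ATT AGA GCT CAC ATG CGC GAG GTT AGA GAC GCA TGT ACT TAG — ATG at 33, stop TAG at 60 → 30 nt.
Forward-strand max 15 nt; reverse-strand max 30 nt. The reverse strand has the longer ORF.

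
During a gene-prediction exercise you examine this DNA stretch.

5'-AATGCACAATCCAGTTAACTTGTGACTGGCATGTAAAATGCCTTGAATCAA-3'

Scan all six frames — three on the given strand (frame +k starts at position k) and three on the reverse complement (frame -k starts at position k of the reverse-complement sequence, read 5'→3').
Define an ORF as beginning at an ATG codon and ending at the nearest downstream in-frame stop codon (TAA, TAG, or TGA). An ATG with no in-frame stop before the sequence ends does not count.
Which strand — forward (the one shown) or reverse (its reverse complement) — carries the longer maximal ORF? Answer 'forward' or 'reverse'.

Reverse complement (5'→3'): TTGATTCAAGGCATTTTACATGCCAGTCACAAGTTAACTGGATTGTGCATT
Frame +1: AAT GCA CAA TCC AGT TAA CTT GTG ACT GGC ATG TAA AAT GCC TTG AAT CAA — ATG at 31, stop TAA at 34 → 6 nt.
Frame +2: ATG CAC AAT CCA GTT AAC TTG TGA CTG GCA TGT AAA ATG CCT TGA ATC — ATG at 2, stop TGA at 23 → 24 nt; ATG at 38, stop TGA at 44 → 9 nt.
Frame +3: TGC ACA ATC CAG TTA ACT TGT GAC TGG CAT GTA AAA TGC CTT GAA TCA — no ATG→stop ORF.
Frame -1: TTG ATT CAA GGC ATT TTA CAT GCC AGT CAC AAG TTA ACT GGA TTG TGC ATT — no ATG→stop ORF.
Frame -2: TGA TTC AAG GCA TTT TAC ATG CCA GTC ACA AGT TAA CTG GAT TGT GCA — ATG at 20, stop TAA at 35 → 18 nt.
Frame -3: GAT TCA AGG CAT TTT ACA TGC CAG TCA CAA GTT AAC TGG ATT GTG CAT — no ATG→stop ORF.
Forward-strand max 24 nt; reverse-strand max 18 nt. The forward strand has the longer ORF.

forward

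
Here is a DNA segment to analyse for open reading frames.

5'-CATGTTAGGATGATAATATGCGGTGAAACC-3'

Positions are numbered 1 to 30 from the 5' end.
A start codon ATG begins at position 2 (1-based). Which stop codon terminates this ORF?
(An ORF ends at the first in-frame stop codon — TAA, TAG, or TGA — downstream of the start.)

Codons from position 2: ATG (2–4), TTA (5–7), GGA (8–10), TGA (11–13).
The first in-frame stop codon is TGA.

TGA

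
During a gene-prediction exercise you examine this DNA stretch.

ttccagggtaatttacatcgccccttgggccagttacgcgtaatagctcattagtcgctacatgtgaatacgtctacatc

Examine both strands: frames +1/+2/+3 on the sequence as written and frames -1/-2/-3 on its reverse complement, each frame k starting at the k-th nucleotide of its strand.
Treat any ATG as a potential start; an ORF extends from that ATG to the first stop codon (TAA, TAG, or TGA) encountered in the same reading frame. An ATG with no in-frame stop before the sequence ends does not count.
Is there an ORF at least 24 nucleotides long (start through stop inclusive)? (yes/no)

Reverse complement (5'→3'): GATGTAGACGTATTCACATGTAGCGACTAATGAGCTATTACGCGTAACTGGCCCAAGGGGCGATGTAAATTACCCTGGAA
Frame +1: TTC CAG GGT AAT TTA CAT CGC CCC TTG GGC CAG TTA CGC GTA ATA GCT CAT TAG TCG CTA CAT GTG AAT ACG TCT ACA — no ATG→stop ORF.
Frame +2: TCC AGG GTA ATT TAC ATC GCC CCT TGG GCC AGT TAC GCG TAA TAG CTC ATT AGT CGC TAC ATG TGA ATA CGT CTA CAT — ATG at 62, stop TGA at 65 → 6 nt.
Frame +3: CCA GGG TAA TTT ACA TCG CCC CTT GGG CCA GTT ACG CGT AAT AGC TCA TTA GTC GCT ACA TGT GAA TAC GTC TAC ATC — no ATG→stop ORF.
Frame -1: GAT GTA GAC GTA TTC ACA TGT AGC GAC TAA TGA GCT ATT ACG CGT AAC TGG CCC AAG GGG CGA TGT AAA TTA CCC TGG — no ATG→stop ORF.
Frame -2: ATG TAG ACG TAT TCA CAT GTA GCG ACT AAT GAG CTA TTA CGC GTA ACT GGC CCA AGG GGC GAT GTA AAT TAC CCT GGA — ATG at 2, stop TAG at 5 → 6 nt.
Frame -3: TGT AGA CGT ATT CAC ATG TAG CGA CTA ATG AGC TAT TAC GCG TAA CTG GCC CAA GGG GCG ATG TAA ATT ACC CTG GAA — ATG at 18, stop TAG at 21 → 6 nt; ATG at 30, stop TAA at 45 → 18 nt; ATG at 63, stop TAA at 66 → 6 nt.
Largest ORF found is 18 nucleotides < 24, so no.

no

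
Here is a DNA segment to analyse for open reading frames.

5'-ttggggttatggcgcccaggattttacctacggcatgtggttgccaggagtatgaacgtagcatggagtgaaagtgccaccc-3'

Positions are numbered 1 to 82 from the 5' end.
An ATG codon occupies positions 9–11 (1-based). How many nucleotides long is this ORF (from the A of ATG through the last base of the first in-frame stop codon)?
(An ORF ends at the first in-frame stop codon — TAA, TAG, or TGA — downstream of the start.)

Codons from position 9: ATG (9–11), GCG (12–14), CCC (15–17), AGG (18–20), ATT (21–23), TTA (24–26), CCT (27–29), ACG (30–32), GCA (33–35), TGT (36–38), GGT (39–41), TGC (42–44), CAG (45–47), GAG (48–50), TAT (51–53), GAA (54–56), CGT (57–59), AGC (60–62), ATG (63–65), GAG (66–68), TGA (69–71).
TGA is the first in-frame stop; ORF spans 9–71, 63 nucleotides.

63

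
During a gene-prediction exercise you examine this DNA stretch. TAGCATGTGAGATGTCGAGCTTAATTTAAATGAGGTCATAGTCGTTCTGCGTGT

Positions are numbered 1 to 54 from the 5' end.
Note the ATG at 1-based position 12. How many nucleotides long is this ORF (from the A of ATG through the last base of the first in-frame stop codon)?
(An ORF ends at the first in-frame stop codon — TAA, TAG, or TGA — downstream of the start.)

Codons from position 12: ATG (12–14), TCG (15–17), AGC (18–20), TTA (21–23), ATT (24–26), TAA (27–29).
TAA is the first in-frame stop; ORF spans 12–29, 18 nucleotides.

18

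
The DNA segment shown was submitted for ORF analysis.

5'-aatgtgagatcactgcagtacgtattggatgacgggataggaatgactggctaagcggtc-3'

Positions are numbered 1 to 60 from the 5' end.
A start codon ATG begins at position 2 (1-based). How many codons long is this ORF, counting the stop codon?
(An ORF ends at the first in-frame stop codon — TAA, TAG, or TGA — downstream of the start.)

2

Codons from position 2: ATG (2–4), TGA (5–7).
TGA is the first in-frame stop; that's 2 codons including the stop.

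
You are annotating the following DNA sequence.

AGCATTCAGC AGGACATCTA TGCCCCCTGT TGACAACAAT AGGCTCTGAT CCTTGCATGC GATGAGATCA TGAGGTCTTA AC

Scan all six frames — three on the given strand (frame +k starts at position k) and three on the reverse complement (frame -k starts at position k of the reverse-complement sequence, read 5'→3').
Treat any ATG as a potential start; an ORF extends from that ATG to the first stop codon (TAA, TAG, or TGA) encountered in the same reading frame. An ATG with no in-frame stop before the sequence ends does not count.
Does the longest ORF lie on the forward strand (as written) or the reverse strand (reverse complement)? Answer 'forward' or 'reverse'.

reverse

Reverse complement (5'→3'): GTTAAGACCTCATGATCTCATCGCATGCAAGGATCAGAGCCTATTGTTGTCAACAGGGGGCATAGATGTCCTGCTGAATGCT
Frame +1: AGC ATT CAG CAG GAC ATC TAT GCC CCC TGT TGA CAA CAA TAG GCT CTG ATC CTT GCA TGC GAT GAG ATC ATG AGG TCT TAA — ATG at 70, stop TAA at 79 → 12 nt.
Frame +2: GCA TTC AGC AGG ACA TCT ATG CCC CCT GTT GAC AAC AAT AGG CTC TGA TCC TTG CAT GCG ATG AGA TCA TGA GGT CTT AAC — ATG at 20, stop TGA at 47 → 30 nt; ATG at 62, stop TGA at 71 → 12 nt.
Frame +3: CAT TCA GCA GGA CAT CTA TGC CCC CTG TTG ACA ACA ATA GGC TCT GAT CCT TGC ATG CGA TGA GAT CAT GAG GTC TTA — ATG at 57, stop TGA at 63 → 9 nt.
Frame -1: GTT AAG ACC TCA TGA TCT CAT CGC ATG CAA GGA TCA GAG CCT ATT GTT GTC AAC AGG GGG CAT AGA TGT CCT GCT GAA TGC — no ATG→stop ORF.
Frame -2: TTA AGA CCT CAT GAT CTC ATC GCA TGC AAG GAT CAG AGC CTA TTG TTG TCA ACA GGG GGC ATA GAT GTC CTG CTG AAT GCT — no ATG→stop ORF.
Frame -3: TAA GAC CTC ATG ATC TCA TCG CAT GCA AGG ATC AGA GCC TAT TGT TGT CAA CAG GGG GCA TAG ATG TCC TGC TGA ATG — ATG at 12, stop TAG at 63 → 54 nt; ATG at 66, stop TGA at 75 → 12 nt.
Forward-strand max 30 nt; reverse-strand max 54 nt. The reverse strand has the longer ORF.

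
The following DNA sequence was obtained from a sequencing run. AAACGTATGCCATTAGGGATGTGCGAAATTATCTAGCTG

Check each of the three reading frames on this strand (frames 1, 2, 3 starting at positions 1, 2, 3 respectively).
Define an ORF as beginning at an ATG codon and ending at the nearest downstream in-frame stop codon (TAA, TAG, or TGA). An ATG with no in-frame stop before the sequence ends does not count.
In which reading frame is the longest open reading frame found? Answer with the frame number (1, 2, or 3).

Frame 1: AAA CGT ATG CCA TTA GGG ATG TGC GAA ATT ATC TAG CTG — ATG at 7, stop TAG at 34 → 30 nt; ATG at 19, stop TAG at 34 → 18 nt.
Frame 2: AAC GTA TGC CAT TAG GGA TGT GCG AAA TTA TCT AGC — no ATG→stop ORF.
Frame 3: ACG TAT GCC ATT AGG GAT GTG CGA AAT TAT CTA GCT — no ATG→stop ORF.
Longest ORF is 30 nt in frame 1 (positions 7–36).

1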